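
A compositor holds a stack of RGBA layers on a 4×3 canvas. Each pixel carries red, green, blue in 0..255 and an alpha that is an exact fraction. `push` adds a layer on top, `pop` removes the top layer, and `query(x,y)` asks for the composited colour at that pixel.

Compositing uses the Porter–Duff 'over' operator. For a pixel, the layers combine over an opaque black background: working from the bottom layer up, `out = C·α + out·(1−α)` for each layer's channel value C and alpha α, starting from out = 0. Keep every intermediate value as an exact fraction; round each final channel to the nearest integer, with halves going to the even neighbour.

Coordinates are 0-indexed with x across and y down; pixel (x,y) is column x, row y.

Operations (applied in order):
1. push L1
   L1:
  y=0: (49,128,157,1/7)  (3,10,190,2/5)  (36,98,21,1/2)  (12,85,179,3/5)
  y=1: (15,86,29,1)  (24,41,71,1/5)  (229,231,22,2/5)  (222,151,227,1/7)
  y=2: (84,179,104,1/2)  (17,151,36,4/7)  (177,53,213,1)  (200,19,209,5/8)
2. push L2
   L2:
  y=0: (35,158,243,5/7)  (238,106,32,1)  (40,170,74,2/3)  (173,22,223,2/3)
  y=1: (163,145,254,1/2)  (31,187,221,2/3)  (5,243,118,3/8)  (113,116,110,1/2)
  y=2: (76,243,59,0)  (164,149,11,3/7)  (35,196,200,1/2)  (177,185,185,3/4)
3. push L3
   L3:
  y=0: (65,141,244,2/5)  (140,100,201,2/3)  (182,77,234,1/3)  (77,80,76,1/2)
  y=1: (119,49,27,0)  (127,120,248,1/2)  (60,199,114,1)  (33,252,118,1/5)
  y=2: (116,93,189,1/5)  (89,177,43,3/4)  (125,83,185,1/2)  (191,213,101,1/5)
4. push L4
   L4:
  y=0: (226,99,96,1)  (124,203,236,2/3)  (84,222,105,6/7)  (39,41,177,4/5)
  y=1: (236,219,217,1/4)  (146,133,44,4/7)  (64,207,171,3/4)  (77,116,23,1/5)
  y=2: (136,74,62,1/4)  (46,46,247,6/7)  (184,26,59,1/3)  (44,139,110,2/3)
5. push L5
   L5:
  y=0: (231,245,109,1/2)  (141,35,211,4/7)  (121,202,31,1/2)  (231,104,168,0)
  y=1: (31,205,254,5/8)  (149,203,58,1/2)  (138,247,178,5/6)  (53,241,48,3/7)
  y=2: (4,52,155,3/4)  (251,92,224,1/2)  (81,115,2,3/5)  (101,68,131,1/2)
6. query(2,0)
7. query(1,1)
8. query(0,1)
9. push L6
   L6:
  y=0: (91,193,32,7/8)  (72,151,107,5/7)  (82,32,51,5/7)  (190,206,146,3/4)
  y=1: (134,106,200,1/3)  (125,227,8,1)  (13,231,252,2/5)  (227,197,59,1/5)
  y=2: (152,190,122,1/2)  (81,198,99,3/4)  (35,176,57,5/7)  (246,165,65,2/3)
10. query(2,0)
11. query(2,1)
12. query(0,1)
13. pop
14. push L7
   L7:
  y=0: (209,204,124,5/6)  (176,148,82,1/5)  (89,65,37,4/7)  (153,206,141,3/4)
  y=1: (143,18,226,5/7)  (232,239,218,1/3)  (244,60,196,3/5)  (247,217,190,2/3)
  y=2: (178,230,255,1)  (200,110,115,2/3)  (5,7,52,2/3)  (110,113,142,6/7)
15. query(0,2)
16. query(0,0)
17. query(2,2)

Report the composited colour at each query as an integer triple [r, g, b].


(2,0) stack=L1,L2,L3,L4,L5; from [0,0,0]:
after L1 α=1/2: [18, 49, 21/2]
after L2 α=2/3: [98/3, 389/3, 317/6]
after L3 α=1/3: [742/9, 1009/9, 1019/9]
after L4 α=6/7: [754/9, 12997/63, 6689/63]
after L5 α=1/2: [1843/18, 25723/126, 4321/63]
→ [102, 204, 69]

query (1,1) [L1,L2,L3,L4,L5] — begin 0,0,0
+L1 (α=1/5) → [24/5, 41/5, 71/5]
+L2 (α=2/3) → [334/15, 637/5, 2281/15]
+L3 (α=1/2) → [2239/30, 1237/10, 6001/30]
+L4 (α=4/7) → [8079/70, 9031/70, 7761/70]
+L5 (α=1/2) → [18509/140, 23241/140, 11821/140]
= [132, 166, 84]

query (0,1) [L1,L2,L3,L4,L5] — begin 0,0,0
after L1 α=1: [15, 86, 29]
after L2 α=1/2: [89, 231/2, 283/2]
after L3 α=0: [89, 231/2, 283/2]
after L4 α=1/4: [503/4, 1131/8, 1283/8]
after L5 α=5/8: [2129/32, 11593/64, 14009/64]
→ [67, 181, 219]

query (2,0) [L1,L2,L3,L4,L5,L6] — begin 0,0,0
L1 α=1/2: [18, 49, 21/2]
L2 α=2/3: [98/3, 389/3, 317/6]
L3 α=1/3: [742/9, 1009/9, 1019/9]
L4 α=6/7: [754/9, 12997/63, 6689/63]
L5 α=1/2: [1843/18, 25723/126, 4321/63]
L6 α=5/7: [5533/63, 35803/441, 24707/441]
= [88, 81, 56]

(2,1) stack=L1,L2,L3,L4,L5,L6; from [0,0,0]:
L1 α=2/5: [458/5, 462/5, 44/5]
L2 α=3/8: [473/8, 1191/8, 199/4]
L3 α=1: [60, 199, 114]
L4 α=3/4: [63, 205, 627/4]
L5 α=5/6: [251/2, 240, 4187/24]
L6 α=2/5: [161/2, 1182/5, 8219/40]
→ [80, 236, 205]

at x=0,y=1 over L1,L2,L3,L4,L5,L6:
L1 α=1: [15, 86, 29]
L2 α=1/2: [89, 231/2, 283/2]
L3 α=0: [89, 231/2, 283/2]
L4 α=1/4: [503/4, 1131/8, 1283/8]
L5 α=5/8: [2129/32, 11593/64, 14009/64]
L6 α=1/3: [4273/48, 4995/32, 6803/32]
= [89, 156, 213]

(0,2) stack=L1,L2,L3,L4,L5,L7; from [0,0,0]:
+L1 (α=1/2) → [42, 179/2, 52]
+L2 (α=0) → [42, 179/2, 52]
+L3 (α=1/5) → [284/5, 451/5, 397/5]
+L4 (α=1/4) → [383/5, 1723/20, 1501/20]
+L5 (α=3/4) → [443/20, 4843/80, 10801/80]
+L7 (α=1) → [178, 230, 255]
rounded: [178, 230, 255]

(0,0) stack=L1,L2,L3,L4,L5,L7; from [0,0,0]:
L1 α=1/7: [7, 128/7, 157/7]
L2 α=5/7: [27, 5786/49, 8819/49]
L3 α=2/5: [211/5, 31176/245, 50369/245]
L4 α=1: [226, 99, 96]
L5 α=1/2: [457/2, 172, 205/2]
L7 α=5/6: [849/4, 596/3, 1445/12]
→ [212, 199, 120]

query (2,2) [L1,L2,L3,L4,L5,L7] — begin 0,0,0
L1 α=1: [177, 53, 213]
L2 α=1/2: [106, 249/2, 413/2]
L3 α=1/2: [231/2, 415/4, 783/4]
L4 α=1/3: [415/3, 467/6, 901/6]
L5 α=3/5: [1559/15, 1502/15, 919/15]
L7 α=2/3: [1709/45, 1712/45, 2479/45]
→ [38, 38, 55]


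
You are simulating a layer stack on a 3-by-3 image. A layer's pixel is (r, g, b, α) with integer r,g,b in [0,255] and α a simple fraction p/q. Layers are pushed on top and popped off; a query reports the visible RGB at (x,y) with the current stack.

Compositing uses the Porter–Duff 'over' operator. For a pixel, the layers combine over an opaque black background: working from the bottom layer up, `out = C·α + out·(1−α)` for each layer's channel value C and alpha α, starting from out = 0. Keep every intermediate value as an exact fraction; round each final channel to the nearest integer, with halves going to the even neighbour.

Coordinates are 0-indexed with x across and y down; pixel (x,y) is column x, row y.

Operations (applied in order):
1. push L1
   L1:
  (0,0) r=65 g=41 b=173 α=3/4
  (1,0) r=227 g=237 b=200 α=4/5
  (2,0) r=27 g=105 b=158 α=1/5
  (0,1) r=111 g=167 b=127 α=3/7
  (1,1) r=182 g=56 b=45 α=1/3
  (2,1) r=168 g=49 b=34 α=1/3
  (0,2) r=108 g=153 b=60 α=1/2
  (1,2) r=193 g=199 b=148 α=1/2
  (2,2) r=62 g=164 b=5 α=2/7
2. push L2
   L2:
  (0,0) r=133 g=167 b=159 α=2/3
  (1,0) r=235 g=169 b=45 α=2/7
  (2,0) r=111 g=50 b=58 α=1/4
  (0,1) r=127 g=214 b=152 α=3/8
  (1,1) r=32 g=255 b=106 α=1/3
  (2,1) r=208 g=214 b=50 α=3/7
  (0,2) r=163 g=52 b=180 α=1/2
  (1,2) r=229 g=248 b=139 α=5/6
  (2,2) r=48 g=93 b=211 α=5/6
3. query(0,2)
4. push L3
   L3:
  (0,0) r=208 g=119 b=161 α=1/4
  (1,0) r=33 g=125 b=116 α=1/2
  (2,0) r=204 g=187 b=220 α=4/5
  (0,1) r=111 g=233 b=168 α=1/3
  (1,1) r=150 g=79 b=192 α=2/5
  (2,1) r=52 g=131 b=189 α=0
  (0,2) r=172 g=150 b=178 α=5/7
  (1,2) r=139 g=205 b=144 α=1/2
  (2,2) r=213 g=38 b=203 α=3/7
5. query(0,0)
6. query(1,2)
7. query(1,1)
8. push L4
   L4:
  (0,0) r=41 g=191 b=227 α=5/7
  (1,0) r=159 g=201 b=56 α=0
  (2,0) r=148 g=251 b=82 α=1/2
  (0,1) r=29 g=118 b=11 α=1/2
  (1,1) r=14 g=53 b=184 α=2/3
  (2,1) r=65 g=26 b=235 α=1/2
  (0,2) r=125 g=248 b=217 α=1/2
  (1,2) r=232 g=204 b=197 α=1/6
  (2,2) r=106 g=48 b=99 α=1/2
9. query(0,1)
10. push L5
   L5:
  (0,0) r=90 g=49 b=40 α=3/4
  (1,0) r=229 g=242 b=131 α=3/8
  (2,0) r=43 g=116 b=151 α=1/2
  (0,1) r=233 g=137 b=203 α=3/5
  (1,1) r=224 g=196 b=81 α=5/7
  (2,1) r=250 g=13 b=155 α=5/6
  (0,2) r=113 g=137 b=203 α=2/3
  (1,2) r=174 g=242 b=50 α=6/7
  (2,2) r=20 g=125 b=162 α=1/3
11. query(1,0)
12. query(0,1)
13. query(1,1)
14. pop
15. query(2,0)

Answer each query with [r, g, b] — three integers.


at x=0,y=2 over L1,L2:
L1 α=1/2: [54, 153/2, 30]
L2 α=1/2: [217/2, 257/4, 105]
rounded: [108, 64, 105]

query (0,0) [L1,L2,L3] — begin 0,0,0
after L1 α=3/4: [195/4, 123/4, 519/4]
after L2 α=2/3: [1259/12, 1459/12, 597/4]
after L3 α=1/4: [2091/16, 1935/16, 2435/16]
rounded: [131, 121, 152]

query (1,2) [L1,L2,L3] — begin 0,0,0
+L1 (α=1/2) → [193/2, 199/2, 74]
+L2 (α=5/6) → [2483/12, 893/4, 769/6]
+L3 (α=1/2) → [4151/24, 1713/8, 1633/12]
= [173, 214, 136]

(1,1) stack=L1,L2,L3; from [0,0,0]:
+L1 (α=1/3) → [182/3, 56/3, 15]
+L2 (α=1/3) → [460/9, 877/9, 136/3]
+L3 (α=2/5) → [272/3, 1351/15, 104]
= [91, 90, 104]

query (0,1) [L1,L2,L3,L4] — begin 0,0,0
+L1 (α=3/7) → [333/7, 501/7, 381/7]
+L2 (α=3/8) → [1083/14, 6999/56, 5097/56]
+L3 (α=1/3) → [620/7, 13523/84, 3267/28]
+L4 (α=1/2) → [823/14, 23435/168, 3575/56]
→ [59, 139, 64]

(1,0) stack=L1,L2,L3,L4,L5; from [0,0,0]:
after L1 α=4/5: [908/5, 948/5, 160]
after L2 α=2/7: [1378/7, 1286/7, 890/7]
after L3 α=1/2: [1609/14, 2161/14, 851/7]
after L4 α=0: [1609/14, 2161/14, 851/7]
after L5 α=3/8: [17663/112, 20969/112, 3503/28]
rounded: [158, 187, 125]

at x=0,y=1 over L1,L2,L3,L4,L5:
after L1 α=3/7: [333/7, 501/7, 381/7]
after L2 α=3/8: [1083/14, 6999/56, 5097/56]
after L3 α=1/3: [620/7, 13523/84, 3267/28]
after L4 α=1/2: [823/14, 23435/168, 3575/56]
after L5 α=3/5: [5716/35, 57959/420, 20627/140]
= [163, 138, 147]

(1,1) stack=L1,L2,L3,L4,L5; from [0,0,0]:
+L1 (α=1/3) → [182/3, 56/3, 15]
+L2 (α=1/3) → [460/9, 877/9, 136/3]
+L3 (α=2/5) → [272/3, 1351/15, 104]
+L4 (α=2/3) → [356/9, 2941/45, 472/3]
+L5 (α=5/7) → [10792/63, 49982/315, 2159/21]
rounded: [171, 159, 103]

at x=2,y=0 over L1,L2,L3,L4:
+L1 (α=1/5) → [27/5, 21, 158/5]
+L2 (α=1/4) → [159/5, 113/4, 191/5]
+L3 (α=4/5) → [4239/25, 621/4, 4591/25]
+L4 (α=1/2) → [7939/50, 1625/8, 6641/50]
→ [159, 203, 133]


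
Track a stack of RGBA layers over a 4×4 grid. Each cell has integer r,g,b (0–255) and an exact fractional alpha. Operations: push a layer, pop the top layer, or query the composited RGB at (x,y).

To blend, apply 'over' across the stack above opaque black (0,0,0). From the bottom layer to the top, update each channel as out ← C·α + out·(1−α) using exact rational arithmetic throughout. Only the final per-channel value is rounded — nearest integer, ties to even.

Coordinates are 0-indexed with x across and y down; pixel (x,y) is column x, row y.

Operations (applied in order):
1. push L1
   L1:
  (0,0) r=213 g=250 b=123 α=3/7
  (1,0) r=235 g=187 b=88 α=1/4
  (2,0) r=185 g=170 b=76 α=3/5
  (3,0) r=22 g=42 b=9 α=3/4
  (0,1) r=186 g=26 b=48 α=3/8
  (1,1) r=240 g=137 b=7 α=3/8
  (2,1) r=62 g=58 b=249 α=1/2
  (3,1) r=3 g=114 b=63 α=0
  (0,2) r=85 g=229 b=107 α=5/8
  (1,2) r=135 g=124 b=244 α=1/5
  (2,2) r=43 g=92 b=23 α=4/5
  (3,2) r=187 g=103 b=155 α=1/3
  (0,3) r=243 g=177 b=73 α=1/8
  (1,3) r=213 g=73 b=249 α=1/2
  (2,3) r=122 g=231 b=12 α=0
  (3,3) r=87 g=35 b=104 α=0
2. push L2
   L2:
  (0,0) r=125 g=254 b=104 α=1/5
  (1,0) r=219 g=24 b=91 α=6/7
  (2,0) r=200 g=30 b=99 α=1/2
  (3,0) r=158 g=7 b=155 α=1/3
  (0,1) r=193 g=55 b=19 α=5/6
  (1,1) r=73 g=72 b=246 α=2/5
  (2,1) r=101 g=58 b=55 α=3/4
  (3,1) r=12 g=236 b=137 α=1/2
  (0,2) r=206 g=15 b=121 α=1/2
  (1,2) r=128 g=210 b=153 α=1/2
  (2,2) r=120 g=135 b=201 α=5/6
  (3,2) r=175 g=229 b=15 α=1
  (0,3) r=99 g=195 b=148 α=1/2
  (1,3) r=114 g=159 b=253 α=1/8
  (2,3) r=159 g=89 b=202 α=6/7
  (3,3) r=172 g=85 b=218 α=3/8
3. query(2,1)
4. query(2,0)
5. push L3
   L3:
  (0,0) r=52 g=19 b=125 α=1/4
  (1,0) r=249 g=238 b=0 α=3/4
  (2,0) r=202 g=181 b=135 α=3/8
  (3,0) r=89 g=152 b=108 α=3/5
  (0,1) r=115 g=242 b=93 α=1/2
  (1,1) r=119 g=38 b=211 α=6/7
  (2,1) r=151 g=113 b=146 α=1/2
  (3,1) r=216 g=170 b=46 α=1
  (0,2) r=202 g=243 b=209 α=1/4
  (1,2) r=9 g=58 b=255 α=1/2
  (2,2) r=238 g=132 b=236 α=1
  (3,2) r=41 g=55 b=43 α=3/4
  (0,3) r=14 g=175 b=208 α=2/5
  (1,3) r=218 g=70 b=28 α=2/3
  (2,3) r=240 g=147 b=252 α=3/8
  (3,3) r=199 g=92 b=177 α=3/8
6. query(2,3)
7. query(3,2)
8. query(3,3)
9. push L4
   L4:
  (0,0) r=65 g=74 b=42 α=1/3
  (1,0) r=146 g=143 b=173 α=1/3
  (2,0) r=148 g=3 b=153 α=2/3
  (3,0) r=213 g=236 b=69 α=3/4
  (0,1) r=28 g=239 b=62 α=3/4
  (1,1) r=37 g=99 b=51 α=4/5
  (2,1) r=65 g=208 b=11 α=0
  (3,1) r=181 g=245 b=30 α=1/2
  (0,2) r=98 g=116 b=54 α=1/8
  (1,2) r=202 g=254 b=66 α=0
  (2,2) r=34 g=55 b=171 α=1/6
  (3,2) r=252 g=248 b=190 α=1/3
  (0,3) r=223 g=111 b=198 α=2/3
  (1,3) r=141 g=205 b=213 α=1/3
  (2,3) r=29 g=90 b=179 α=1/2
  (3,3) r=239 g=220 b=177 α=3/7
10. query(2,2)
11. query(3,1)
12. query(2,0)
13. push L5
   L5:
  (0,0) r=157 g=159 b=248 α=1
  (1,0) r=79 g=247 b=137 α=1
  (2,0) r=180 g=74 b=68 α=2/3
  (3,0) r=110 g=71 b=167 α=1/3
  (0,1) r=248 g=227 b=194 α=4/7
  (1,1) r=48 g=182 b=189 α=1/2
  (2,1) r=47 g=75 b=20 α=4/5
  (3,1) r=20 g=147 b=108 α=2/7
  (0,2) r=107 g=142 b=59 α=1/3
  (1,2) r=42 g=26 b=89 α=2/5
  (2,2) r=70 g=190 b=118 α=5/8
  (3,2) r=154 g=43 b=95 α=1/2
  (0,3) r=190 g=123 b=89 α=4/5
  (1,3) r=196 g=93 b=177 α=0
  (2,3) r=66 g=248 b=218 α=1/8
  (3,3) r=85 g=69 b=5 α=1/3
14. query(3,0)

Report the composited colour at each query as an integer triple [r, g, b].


query (2,1) [L1,L2] — begin 0,0,0
+L1 (α=1/2) → [31, 29, 249/2]
+L2 (α=3/4) → [167/2, 203/4, 579/8]
→ [84, 51, 72]

(2,0) stack=L1,L2; from [0,0,0]:
L1 α=3/5: [111, 102, 228/5]
L2 α=1/2: [311/2, 66, 723/10]
→ [156, 66, 72]

at x=2,y=3 over L1,L2,L3:
+L1 (α=0) → [0, 0, 0]
+L2 (α=6/7) → [954/7, 534/7, 1212/7]
+L3 (α=3/8) → [4905/28, 5757/56, 1419/7]
→ [175, 103, 203]

query (3,2) [L1,L2,L3] — begin 0,0,0
L1 α=1/3: [187/3, 103/3, 155/3]
L2 α=1: [175, 229, 15]
L3 α=3/4: [149/2, 197/2, 36]
rounded: [74, 98, 36]

at x=3,y=3 over L1,L2,L3:
after L1 α=0: [0, 0, 0]
after L2 α=3/8: [129/2, 255/8, 327/4]
after L3 α=3/8: [1839/16, 3483/64, 3759/32]
→ [115, 54, 117]

(2,2) stack=L1,L2,L3,L4; from [0,0,0]:
L1 α=4/5: [172/5, 368/5, 92/5]
L2 α=5/6: [1586/15, 3743/30, 5117/30]
L3 α=1: [238, 132, 236]
L4 α=1/6: [204, 715/6, 1351/6]
→ [204, 119, 225]

query (3,1) [L1,L2,L3,L4] — begin 0,0,0
L1 α=0: [0, 0, 0]
L2 α=1/2: [6, 118, 137/2]
L3 α=1: [216, 170, 46]
L4 α=1/2: [397/2, 415/2, 38]
→ [198, 208, 38]

query (2,0) [L1,L2,L3,L4] — begin 0,0,0
after L1 α=3/5: [111, 102, 228/5]
after L2 α=1/2: [311/2, 66, 723/10]
after L3 α=3/8: [2767/16, 873/8, 1533/16]
after L4 α=2/3: [2501/16, 307/8, 2143/16]
rounded: [156, 38, 134]

at x=3,y=0 over L1,L2,L3,L4,L5:
after L1 α=3/4: [33/2, 63/2, 27/4]
after L2 α=1/3: [191/3, 70/3, 337/6]
after L3 α=3/5: [1183/15, 1508/15, 1309/15]
after L4 α=3/4: [2692/15, 3032/15, 2207/30]
after L5 α=1/3: [7034/45, 7129/45, 4712/45]
= [156, 158, 105]


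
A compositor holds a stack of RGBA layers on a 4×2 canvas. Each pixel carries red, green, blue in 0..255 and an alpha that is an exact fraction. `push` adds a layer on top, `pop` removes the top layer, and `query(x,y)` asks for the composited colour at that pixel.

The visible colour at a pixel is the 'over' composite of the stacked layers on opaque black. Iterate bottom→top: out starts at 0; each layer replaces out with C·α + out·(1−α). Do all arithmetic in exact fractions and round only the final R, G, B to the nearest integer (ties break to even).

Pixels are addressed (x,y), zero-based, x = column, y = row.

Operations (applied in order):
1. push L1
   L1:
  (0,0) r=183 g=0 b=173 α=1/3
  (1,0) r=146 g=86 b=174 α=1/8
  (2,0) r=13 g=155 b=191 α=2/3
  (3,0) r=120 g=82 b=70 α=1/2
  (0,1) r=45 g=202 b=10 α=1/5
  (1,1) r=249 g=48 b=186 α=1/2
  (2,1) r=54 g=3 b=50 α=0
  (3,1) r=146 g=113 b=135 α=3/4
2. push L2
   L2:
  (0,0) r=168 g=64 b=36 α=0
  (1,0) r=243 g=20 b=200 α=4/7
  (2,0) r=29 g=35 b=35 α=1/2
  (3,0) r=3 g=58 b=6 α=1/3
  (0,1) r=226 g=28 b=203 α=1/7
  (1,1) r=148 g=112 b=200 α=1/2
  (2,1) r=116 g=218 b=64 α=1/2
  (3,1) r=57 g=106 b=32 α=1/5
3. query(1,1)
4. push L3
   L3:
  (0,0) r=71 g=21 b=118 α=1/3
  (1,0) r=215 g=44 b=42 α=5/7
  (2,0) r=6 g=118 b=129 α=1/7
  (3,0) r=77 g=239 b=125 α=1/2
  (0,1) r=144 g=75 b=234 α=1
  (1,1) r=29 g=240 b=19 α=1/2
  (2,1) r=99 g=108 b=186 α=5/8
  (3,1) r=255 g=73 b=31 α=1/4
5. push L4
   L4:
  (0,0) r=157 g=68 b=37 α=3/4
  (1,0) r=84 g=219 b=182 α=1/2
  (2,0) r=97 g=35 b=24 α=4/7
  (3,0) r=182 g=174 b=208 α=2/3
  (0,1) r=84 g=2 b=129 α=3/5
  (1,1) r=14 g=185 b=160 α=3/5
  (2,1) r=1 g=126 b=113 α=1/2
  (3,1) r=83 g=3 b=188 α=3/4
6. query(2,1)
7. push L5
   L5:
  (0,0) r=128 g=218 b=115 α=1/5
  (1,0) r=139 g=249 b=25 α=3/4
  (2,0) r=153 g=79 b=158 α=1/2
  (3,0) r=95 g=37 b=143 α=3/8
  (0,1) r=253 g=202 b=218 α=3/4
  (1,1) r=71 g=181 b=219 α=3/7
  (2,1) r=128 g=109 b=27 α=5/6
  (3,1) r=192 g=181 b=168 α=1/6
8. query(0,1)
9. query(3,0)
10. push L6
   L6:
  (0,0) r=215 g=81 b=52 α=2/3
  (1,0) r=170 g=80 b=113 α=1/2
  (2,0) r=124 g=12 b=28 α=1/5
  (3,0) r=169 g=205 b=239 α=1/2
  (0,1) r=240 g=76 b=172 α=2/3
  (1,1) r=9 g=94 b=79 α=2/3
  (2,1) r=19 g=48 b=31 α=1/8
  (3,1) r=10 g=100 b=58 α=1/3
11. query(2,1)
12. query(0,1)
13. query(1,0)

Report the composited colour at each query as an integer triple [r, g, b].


query (1,1) [L1,L2] — begin 0,0,0
after L1 α=1/2: [249/2, 24, 93]
after L2 α=1/2: [545/4, 68, 293/2]
→ [136, 68, 146]

(2,1) stack=L1,L2,L3,L4; from [0,0,0]:
+L1 (α=0) → [0, 0, 0]
+L2 (α=1/2) → [58, 109, 32]
+L3 (α=5/8) → [669/8, 867/8, 513/4]
+L4 (α=1/2) → [677/16, 1875/16, 965/8]
rounded: [42, 117, 121]

(0,1) stack=L1,L2,L3,L4,L5; from [0,0,0]:
L1 α=1/5: [9, 202/5, 2]
L2 α=1/7: [40, 1352/35, 215/7]
L3 α=1: [144, 75, 234]
L4 α=3/5: [108, 156/5, 171]
L5 α=3/4: [867/4, 1593/10, 825/4]
rounded: [217, 159, 206]

query (3,0) [L1,L2,L3,L4,L5] — begin 0,0,0
+L1 (α=1/2) → [60, 41, 35]
+L2 (α=1/3) → [41, 140/3, 76/3]
+L3 (α=1/2) → [59, 857/6, 451/6]
+L4 (α=2/3) → [141, 2945/18, 2947/18]
+L5 (α=3/8) → [495/4, 16723/144, 22457/144]
rounded: [124, 116, 156]

query (2,1) [L1,L2,L3,L4,L5,L6] — begin 0,0,0
+L1 (α=0) → [0, 0, 0]
+L2 (α=1/2) → [58, 109, 32]
+L3 (α=5/8) → [669/8, 867/8, 513/4]
+L4 (α=1/2) → [677/16, 1875/16, 965/8]
+L5 (α=5/6) → [3639/32, 10595/96, 2045/48]
+L6 (α=1/8) → [26081/256, 78773/768, 15803/384]
rounded: [102, 103, 41]

(0,1) stack=L1,L2,L3,L4,L5,L6; from [0,0,0]:
+L1 (α=1/5) → [9, 202/5, 2]
+L2 (α=1/7) → [40, 1352/35, 215/7]
+L3 (α=1) → [144, 75, 234]
+L4 (α=3/5) → [108, 156/5, 171]
+L5 (α=3/4) → [867/4, 1593/10, 825/4]
+L6 (α=2/3) → [929/4, 3113/30, 2201/12]
→ [232, 104, 183]

query (1,0) [L1,L2,L3,L4,L5,L6] — begin 0,0,0
+L1 (α=1/8) → [73/4, 43/4, 87/4]
+L2 (α=4/7) → [4107/28, 449/28, 3461/28]
+L3 (α=5/7) → [19157/98, 3529/98, 6401/98]
+L4 (α=1/2) → [27389/196, 24991/196, 24237/196]
+L5 (α=3/4) → [109121/784, 171403/784, 38937/784]
+L6 (α=1/2) → [242401/1568, 234123/1568, 127529/1568]
→ [155, 149, 81]


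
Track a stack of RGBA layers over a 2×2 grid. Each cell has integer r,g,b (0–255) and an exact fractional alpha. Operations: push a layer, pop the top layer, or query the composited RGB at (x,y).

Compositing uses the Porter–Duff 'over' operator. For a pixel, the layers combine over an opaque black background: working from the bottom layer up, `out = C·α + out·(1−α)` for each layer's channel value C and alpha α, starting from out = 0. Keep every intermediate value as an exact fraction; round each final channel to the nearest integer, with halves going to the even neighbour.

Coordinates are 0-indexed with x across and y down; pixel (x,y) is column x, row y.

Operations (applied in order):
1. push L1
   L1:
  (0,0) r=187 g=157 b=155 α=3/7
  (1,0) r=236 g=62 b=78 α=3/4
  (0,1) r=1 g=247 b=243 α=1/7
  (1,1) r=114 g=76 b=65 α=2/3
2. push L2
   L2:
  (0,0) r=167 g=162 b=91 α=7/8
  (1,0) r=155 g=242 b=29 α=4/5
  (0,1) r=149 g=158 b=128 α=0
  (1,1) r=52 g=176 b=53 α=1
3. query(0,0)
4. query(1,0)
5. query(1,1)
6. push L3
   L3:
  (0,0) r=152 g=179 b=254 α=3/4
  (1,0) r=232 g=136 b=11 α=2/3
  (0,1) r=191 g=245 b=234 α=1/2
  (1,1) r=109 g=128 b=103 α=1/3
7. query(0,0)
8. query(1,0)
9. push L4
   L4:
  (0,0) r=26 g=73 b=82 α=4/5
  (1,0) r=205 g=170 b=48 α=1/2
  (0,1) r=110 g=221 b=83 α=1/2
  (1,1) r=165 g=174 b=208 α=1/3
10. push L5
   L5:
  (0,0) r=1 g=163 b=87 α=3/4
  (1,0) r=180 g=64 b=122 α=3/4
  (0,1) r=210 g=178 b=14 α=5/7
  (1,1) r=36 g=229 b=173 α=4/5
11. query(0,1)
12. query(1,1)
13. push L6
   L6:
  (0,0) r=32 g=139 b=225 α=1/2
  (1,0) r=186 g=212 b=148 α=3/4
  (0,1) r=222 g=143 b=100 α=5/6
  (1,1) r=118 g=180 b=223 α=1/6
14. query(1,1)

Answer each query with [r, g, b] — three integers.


(0,0) stack=L1,L2; from [0,0,0]:
L1 α=3/7: [561/7, 471/7, 465/7]
L2 α=7/8: [1093/7, 8409/56, 1231/14]
→ [156, 150, 88]

at x=1,y=0 over L1,L2:
+L1 (α=3/4) → [177, 93/2, 117/2]
+L2 (α=4/5) → [797/5, 2029/10, 349/10]
= [159, 203, 35]

(1,1) stack=L1,L2; from [0,0,0]:
+L1 (α=2/3) → [76, 152/3, 130/3]
+L2 (α=1) → [52, 176, 53]
rounded: [52, 176, 53]

at x=0,y=0 over L1,L2,L3:
after L1 α=3/7: [561/7, 471/7, 465/7]
after L2 α=7/8: [1093/7, 8409/56, 1231/14]
after L3 α=3/4: [4285/28, 38481/224, 11899/56]
→ [153, 172, 212]

at x=1,y=0 over L1,L2,L3:
L1 α=3/4: [177, 93/2, 117/2]
L2 α=4/5: [797/5, 2029/10, 349/10]
L3 α=2/3: [1039/5, 1583/10, 569/30]
rounded: [208, 158, 19]

at x=0,y=1 over L1,L2,L3,L4,L5:
after L1 α=1/7: [1/7, 247/7, 243/7]
after L2 α=0: [1/7, 247/7, 243/7]
after L3 α=1/2: [669/7, 981/7, 1881/14]
after L4 α=1/2: [1439/14, 1264/7, 3043/28]
after L5 α=5/7: [8789/49, 8758/49, 4023/98]
= [179, 179, 41]

query (1,1) [L1,L2,L3,L4,L5] — begin 0,0,0
after L1 α=2/3: [76, 152/3, 130/3]
after L2 α=1: [52, 176, 53]
after L3 α=1/3: [71, 160, 209/3]
after L4 α=1/3: [307/3, 494/3, 1042/9]
after L5 α=4/5: [739/15, 3242/15, 1454/9]
rounded: [49, 216, 162]

(1,1) stack=L1,L2,L3,L4,L5,L6; from [0,0,0]:
+L1 (α=2/3) → [76, 152/3, 130/3]
+L2 (α=1) → [52, 176, 53]
+L3 (α=1/3) → [71, 160, 209/3]
+L4 (α=1/3) → [307/3, 494/3, 1042/9]
+L5 (α=4/5) → [739/15, 3242/15, 1454/9]
+L6 (α=1/6) → [1093/18, 1891/9, 9277/54]
rounded: [61, 210, 172]


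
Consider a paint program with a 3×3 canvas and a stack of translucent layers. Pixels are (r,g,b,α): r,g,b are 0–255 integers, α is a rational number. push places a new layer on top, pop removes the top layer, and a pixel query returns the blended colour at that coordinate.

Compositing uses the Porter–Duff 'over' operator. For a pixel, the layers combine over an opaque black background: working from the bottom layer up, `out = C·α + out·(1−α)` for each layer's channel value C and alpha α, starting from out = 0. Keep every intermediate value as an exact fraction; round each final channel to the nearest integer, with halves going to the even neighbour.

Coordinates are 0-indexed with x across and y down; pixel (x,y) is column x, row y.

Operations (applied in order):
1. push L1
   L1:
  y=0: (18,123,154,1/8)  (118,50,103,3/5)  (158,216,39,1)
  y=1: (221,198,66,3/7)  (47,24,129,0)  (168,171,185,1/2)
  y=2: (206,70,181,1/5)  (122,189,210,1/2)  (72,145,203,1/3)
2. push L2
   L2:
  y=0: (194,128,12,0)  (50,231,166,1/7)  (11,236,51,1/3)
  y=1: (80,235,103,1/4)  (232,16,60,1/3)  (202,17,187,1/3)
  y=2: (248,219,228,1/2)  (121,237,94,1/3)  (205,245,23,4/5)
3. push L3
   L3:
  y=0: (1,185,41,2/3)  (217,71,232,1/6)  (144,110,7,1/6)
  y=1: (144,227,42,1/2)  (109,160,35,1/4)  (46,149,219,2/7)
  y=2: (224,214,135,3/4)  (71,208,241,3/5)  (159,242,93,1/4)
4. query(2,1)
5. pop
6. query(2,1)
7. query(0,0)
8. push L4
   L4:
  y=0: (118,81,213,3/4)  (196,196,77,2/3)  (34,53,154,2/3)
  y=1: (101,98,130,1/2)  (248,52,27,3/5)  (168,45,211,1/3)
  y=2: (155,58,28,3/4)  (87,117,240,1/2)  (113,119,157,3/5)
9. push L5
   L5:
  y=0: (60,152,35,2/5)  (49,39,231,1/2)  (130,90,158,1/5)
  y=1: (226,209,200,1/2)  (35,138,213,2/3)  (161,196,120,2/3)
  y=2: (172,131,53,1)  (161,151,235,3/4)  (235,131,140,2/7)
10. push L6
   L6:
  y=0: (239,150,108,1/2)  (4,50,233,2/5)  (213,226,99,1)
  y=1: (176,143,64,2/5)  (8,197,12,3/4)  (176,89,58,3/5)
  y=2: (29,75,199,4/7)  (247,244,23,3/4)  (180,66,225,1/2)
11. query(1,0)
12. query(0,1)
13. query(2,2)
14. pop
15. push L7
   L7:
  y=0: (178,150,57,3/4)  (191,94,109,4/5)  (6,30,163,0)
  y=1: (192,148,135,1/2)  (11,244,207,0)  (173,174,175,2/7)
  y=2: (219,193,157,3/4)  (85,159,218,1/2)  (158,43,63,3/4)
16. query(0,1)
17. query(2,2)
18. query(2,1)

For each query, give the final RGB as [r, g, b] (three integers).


at x=2,y=1 over L1,L2,L3:
L1 α=1/2: [84, 171/2, 185/2]
L2 α=1/3: [370/3, 188/3, 124]
L3 α=2/7: [2126/21, 262/3, 1058/7]
rounded: [101, 87, 151]

at x=2,y=1 over L1,L2:
+L1 (α=1/2) → [84, 171/2, 185/2]
+L2 (α=1/3) → [370/3, 188/3, 124]
→ [123, 63, 124]

(0,0) stack=L1,L2; from [0,0,0]:
+L1 (α=1/8) → [9/4, 123/8, 77/4]
+L2 (α=0) → [9/4, 123/8, 77/4]
rounded: [2, 15, 19]

(1,0) stack=L1,L2,L4,L5,L6; from [0,0,0]:
+L1 (α=3/5) → [354/5, 30, 309/5]
+L2 (α=1/7) → [2374/35, 411/7, 2684/35]
+L4 (α=2/3) → [16094/105, 3155/21, 8074/105]
+L5 (α=1/2) → [21239/210, 1987/21, 32329/210]
+L6 (α=2/5) → [21799/350, 2687/35, 64949/350]
→ [62, 77, 186]

query (0,1) [L1,L2,L4,L5,L6] — begin 0,0,0
+L1 (α=3/7) → [663/7, 594/7, 198/7]
+L2 (α=1/4) → [2549/28, 3427/28, 1315/28]
+L4 (α=1/2) → [5377/56, 6171/56, 4955/56]
+L5 (α=1/2) → [18033/112, 17875/112, 16155/112]
+L6 (α=2/5) → [93523/560, 85657/560, 62801/560]
rounded: [167, 153, 112]

(2,2) stack=L1,L2,L4,L5,L6; from [0,0,0]:
after L1 α=1/3: [24, 145/3, 203/3]
after L2 α=4/5: [844/5, 617/3, 479/15]
after L4 α=3/5: [3383/25, 461/3, 8023/75]
after L5 α=2/7: [819/5, 3091/21, 12223/105]
after L6 α=1/2: [1719/10, 4477/42, 17924/105]
→ [172, 107, 171]

(0,1) stack=L1,L2,L4,L5,L7; from [0,0,0]:
+L1 (α=3/7) → [663/7, 594/7, 198/7]
+L2 (α=1/4) → [2549/28, 3427/28, 1315/28]
+L4 (α=1/2) → [5377/56, 6171/56, 4955/56]
+L5 (α=1/2) → [18033/112, 17875/112, 16155/112]
+L7 (α=1/2) → [39537/224, 34451/224, 31275/224]
→ [177, 154, 140]

at x=2,y=2 over L1,L2,L4,L5,L7:
L1 α=1/3: [24, 145/3, 203/3]
L2 α=4/5: [844/5, 617/3, 479/15]
L4 α=3/5: [3383/25, 461/3, 8023/75]
L5 α=2/7: [819/5, 3091/21, 12223/105]
L7 α=3/4: [3189/20, 1450/21, 8017/105]
rounded: [159, 69, 76]

(2,1) stack=L1,L2,L4,L5,L7; from [0,0,0]:
+L1 (α=1/2) → [84, 171/2, 185/2]
+L2 (α=1/3) → [370/3, 188/3, 124]
+L4 (α=1/3) → [1244/9, 511/9, 153]
+L5 (α=2/3) → [4142/27, 4039/27, 131]
+L7 (α=2/7) → [30052/189, 29591/189, 1005/7]
= [159, 157, 144]


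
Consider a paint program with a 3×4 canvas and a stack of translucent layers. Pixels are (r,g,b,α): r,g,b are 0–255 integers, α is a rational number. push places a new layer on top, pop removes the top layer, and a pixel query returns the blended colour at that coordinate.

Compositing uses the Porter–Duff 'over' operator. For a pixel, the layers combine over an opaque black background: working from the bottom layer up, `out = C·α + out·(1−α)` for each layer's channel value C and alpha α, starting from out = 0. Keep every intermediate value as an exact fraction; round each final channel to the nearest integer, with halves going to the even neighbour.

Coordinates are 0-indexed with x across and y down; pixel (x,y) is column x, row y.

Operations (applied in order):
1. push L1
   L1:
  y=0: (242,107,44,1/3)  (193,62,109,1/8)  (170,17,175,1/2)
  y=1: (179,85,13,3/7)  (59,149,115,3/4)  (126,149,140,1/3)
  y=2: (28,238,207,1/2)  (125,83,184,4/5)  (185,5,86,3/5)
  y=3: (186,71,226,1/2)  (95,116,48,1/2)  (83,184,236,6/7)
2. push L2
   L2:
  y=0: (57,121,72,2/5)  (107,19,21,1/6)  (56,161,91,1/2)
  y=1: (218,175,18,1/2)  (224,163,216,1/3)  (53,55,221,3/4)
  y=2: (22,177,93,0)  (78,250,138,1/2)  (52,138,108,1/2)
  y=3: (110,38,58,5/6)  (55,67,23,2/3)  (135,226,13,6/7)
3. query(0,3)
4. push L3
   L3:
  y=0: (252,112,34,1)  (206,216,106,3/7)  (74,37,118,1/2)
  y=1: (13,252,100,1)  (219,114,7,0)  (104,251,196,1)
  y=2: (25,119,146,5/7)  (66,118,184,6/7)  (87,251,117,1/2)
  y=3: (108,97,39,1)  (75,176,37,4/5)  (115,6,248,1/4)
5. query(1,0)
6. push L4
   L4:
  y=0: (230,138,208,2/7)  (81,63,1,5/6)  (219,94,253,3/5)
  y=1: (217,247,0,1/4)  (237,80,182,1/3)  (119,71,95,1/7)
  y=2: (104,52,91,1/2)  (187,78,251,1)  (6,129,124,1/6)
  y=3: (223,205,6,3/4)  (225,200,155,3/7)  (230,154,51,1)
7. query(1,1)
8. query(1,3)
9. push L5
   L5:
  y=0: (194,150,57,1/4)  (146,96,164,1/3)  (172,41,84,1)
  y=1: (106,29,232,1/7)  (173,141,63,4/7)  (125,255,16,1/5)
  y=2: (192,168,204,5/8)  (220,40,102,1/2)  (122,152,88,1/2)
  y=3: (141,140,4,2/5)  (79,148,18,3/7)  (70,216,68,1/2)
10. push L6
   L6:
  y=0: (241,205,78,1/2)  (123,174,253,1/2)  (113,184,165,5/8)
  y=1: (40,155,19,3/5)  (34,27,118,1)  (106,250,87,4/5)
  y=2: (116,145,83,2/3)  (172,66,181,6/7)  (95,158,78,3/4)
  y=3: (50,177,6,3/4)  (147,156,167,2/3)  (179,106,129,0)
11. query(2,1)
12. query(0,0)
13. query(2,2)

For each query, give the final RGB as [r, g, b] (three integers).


at x=0,y=3 over L1,L2:
+L1 (α=1/2) → [93, 71/2, 113]
+L2 (α=5/6) → [643/6, 451/12, 403/6]
rounded: [107, 38, 67]

query (1,0) [L1,L2,L3] — begin 0,0,0
+L1 (α=1/8) → [193/8, 31/4, 109/8]
+L2 (α=1/6) → [607/16, 77/8, 713/48]
+L3 (α=3/7) → [3079/28, 1373/14, 647/12]
→ [110, 98, 54]

(1,1) stack=L1,L2,L3,L4; from [0,0,0]:
+L1 (α=3/4) → [177/4, 447/4, 345/4]
+L2 (α=1/3) → [625/6, 773/6, 259/2]
+L3 (α=0) → [625/6, 773/6, 259/2]
+L4 (α=1/3) → [1336/9, 1013/9, 147]
rounded: [148, 113, 147]

at x=1,y=3 over L1,L2,L3,L4:
+L1 (α=1/2) → [95/2, 58, 24]
+L2 (α=2/3) → [105/2, 64, 70/3]
+L3 (α=4/5) → [141/2, 768/5, 514/15]
+L4 (α=3/7) → [957/7, 6072/35, 9031/105]
= [137, 173, 86]

at x=2,y=1 over L1,L2,L3,L4,L5,L6:
L1 α=1/3: [42, 149/3, 140/3]
L2 α=3/4: [201/4, 161/3, 2129/12]
L3 α=1: [104, 251, 196]
L4 α=1/7: [743/7, 1577/7, 1271/7]
L5 α=1/5: [3847/35, 8093/35, 5196/35]
L6 α=4/5: [18687/175, 43093/175, 17376/175]
= [107, 246, 99]

query (0,0) [L1,L2,L3,L4,L5,L6] — begin 0,0,0
after L1 α=1/3: [242/3, 107/3, 44/3]
after L2 α=2/5: [356/5, 349/5, 188/5]
after L3 α=1: [252, 112, 34]
after L4 α=2/7: [1720/7, 836/7, 586/7]
after L5 α=1/4: [3259/14, 1779/14, 2157/28]
after L6 α=1/2: [6633/28, 4649/28, 4341/56]
rounded: [237, 166, 78]

(2,2) stack=L1,L2,L3,L4,L5,L6; from [0,0,0]:
+L1 (α=3/5) → [111, 3, 258/5]
+L2 (α=1/2) → [163/2, 141/2, 399/5]
+L3 (α=1/2) → [337/4, 643/4, 492/5]
+L4 (α=1/6) → [1709/24, 3731/24, 308/3]
+L5 (α=1/2) → [4637/48, 7379/48, 286/3]
+L6 (α=3/4) → [18317/192, 30131/192, 247/3]
= [95, 157, 82]


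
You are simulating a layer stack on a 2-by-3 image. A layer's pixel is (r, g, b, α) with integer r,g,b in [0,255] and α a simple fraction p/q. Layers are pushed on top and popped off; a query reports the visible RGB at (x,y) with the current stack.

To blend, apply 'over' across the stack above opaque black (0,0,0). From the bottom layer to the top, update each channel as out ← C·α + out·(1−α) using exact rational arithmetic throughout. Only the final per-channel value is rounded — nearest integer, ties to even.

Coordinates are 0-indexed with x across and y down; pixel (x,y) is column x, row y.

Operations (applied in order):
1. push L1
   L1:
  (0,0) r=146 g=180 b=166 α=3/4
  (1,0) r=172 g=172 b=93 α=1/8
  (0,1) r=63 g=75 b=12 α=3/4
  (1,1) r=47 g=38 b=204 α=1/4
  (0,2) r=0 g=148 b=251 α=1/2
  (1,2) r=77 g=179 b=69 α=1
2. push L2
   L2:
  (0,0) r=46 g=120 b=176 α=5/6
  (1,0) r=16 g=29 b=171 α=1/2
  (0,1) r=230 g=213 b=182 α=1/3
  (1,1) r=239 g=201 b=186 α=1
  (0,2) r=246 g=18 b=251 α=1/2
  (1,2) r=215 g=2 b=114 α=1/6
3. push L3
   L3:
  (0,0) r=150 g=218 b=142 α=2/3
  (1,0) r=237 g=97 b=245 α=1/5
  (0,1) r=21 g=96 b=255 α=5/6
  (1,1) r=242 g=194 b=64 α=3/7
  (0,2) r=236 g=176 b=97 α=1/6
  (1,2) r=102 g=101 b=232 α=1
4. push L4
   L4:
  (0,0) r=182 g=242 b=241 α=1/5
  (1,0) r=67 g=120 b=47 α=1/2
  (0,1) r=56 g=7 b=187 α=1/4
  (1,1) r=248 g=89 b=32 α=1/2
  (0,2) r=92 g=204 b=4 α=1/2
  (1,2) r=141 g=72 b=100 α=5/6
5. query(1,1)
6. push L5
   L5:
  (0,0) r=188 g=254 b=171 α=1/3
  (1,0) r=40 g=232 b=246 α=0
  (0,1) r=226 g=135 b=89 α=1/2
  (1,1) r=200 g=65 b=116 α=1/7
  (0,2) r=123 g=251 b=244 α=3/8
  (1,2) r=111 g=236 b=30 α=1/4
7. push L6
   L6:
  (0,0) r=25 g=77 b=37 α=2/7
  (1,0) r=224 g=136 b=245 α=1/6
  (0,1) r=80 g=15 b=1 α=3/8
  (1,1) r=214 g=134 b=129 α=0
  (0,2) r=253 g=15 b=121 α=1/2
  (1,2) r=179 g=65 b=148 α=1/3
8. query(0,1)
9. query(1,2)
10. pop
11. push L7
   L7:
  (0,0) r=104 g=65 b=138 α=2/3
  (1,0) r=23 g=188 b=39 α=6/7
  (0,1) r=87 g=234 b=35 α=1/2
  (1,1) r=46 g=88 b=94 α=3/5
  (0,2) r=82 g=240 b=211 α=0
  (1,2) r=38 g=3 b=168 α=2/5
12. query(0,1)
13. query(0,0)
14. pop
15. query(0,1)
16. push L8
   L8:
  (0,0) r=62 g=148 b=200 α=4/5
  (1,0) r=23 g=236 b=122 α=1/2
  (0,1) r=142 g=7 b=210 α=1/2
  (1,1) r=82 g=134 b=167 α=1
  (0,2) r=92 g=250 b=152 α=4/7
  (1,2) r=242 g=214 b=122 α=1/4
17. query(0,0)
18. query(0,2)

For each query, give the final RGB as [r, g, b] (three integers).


at x=1,y=1 over L1,L2,L3,L4:
L1 α=1/4: [47/4, 19/2, 51]
L2 α=1: [239, 201, 186]
L3 α=3/7: [1682/7, 198, 936/7]
L4 α=1/2: [1709/7, 287/2, 580/7]
= [244, 144, 83]

query (0,1) [L1,L2,L3,L4,L5,L6] — begin 0,0,0
L1 α=3/4: [189/4, 225/4, 9]
L2 α=1/3: [649/6, 217/2, 200/3]
L3 α=5/6: [1279/36, 1177/12, 4025/18]
L4 α=1/4: [1951/48, 1205/16, 5147/24]
L5 α=1/2: [12799/96, 3365/32, 7283/48]
L6 α=3/8: [87035/768, 18265/256, 36559/384]
→ [113, 71, 95]

at x=1,y=2 over L1,L2,L3,L4,L5,L6:
+L1 (α=1) → [77, 179, 69]
+L2 (α=1/6) → [100, 299/2, 153/2]
+L3 (α=1) → [102, 101, 232]
+L4 (α=5/6) → [269/2, 461/6, 122]
+L5 (α=1/4) → [1029/8, 933/8, 99]
+L6 (α=1/3) → [1745/12, 1193/12, 346/3]
= [145, 99, 115]

(0,1) stack=L1,L2,L3,L4,L5,L7; from [0,0,0]:
+L1 (α=3/4) → [189/4, 225/4, 9]
+L2 (α=1/3) → [649/6, 217/2, 200/3]
+L3 (α=5/6) → [1279/36, 1177/12, 4025/18]
+L4 (α=1/4) → [1951/48, 1205/16, 5147/24]
+L5 (α=1/2) → [12799/96, 3365/32, 7283/48]
+L7 (α=1/2) → [21151/192, 10853/64, 8963/96]
→ [110, 170, 93]

at x=0,y=0 over L1,L2,L3,L4,L5,L7:
+L1 (α=3/4) → [219/2, 135, 249/2]
+L2 (α=5/6) → [679/12, 245/2, 2009/12]
+L3 (α=2/3) → [4279/36, 1117/6, 5417/36]
+L4 (α=1/5) → [5917/45, 592/3, 7586/45]
+L5 (α=1/3) → [20294/135, 1946/9, 22867/135]
+L7 (α=2/3) → [48374/405, 3116/27, 60127/405]
= [119, 115, 148]

(0,1) stack=L1,L2,L3,L4,L5; from [0,0,0]:
after L1 α=3/4: [189/4, 225/4, 9]
after L2 α=1/3: [649/6, 217/2, 200/3]
after L3 α=5/6: [1279/36, 1177/12, 4025/18]
after L4 α=1/4: [1951/48, 1205/16, 5147/24]
after L5 α=1/2: [12799/96, 3365/32, 7283/48]
→ [133, 105, 152]

(0,0) stack=L1,L2,L3,L4,L5,L8; from [0,0,0]:
+L1 (α=3/4) → [219/2, 135, 249/2]
+L2 (α=5/6) → [679/12, 245/2, 2009/12]
+L3 (α=2/3) → [4279/36, 1117/6, 5417/36]
+L4 (α=1/5) → [5917/45, 592/3, 7586/45]
+L5 (α=1/3) → [20294/135, 1946/9, 22867/135]
+L8 (α=4/5) → [53774/675, 7274/45, 130867/675]
= [80, 162, 194]

(0,2) stack=L1,L2,L3,L4,L5,L8; from [0,0,0]:
after L1 α=1/2: [0, 74, 251/2]
after L2 α=1/2: [123, 46, 753/4]
after L3 α=1/6: [851/6, 203/3, 4153/24]
after L4 α=1/2: [1403/12, 815/6, 4249/48]
after L5 α=3/8: [11443/96, 8593/48, 56381/384]
after L8 α=4/7: [3317/32, 24593/112, 134205/896]
rounded: [104, 220, 150]


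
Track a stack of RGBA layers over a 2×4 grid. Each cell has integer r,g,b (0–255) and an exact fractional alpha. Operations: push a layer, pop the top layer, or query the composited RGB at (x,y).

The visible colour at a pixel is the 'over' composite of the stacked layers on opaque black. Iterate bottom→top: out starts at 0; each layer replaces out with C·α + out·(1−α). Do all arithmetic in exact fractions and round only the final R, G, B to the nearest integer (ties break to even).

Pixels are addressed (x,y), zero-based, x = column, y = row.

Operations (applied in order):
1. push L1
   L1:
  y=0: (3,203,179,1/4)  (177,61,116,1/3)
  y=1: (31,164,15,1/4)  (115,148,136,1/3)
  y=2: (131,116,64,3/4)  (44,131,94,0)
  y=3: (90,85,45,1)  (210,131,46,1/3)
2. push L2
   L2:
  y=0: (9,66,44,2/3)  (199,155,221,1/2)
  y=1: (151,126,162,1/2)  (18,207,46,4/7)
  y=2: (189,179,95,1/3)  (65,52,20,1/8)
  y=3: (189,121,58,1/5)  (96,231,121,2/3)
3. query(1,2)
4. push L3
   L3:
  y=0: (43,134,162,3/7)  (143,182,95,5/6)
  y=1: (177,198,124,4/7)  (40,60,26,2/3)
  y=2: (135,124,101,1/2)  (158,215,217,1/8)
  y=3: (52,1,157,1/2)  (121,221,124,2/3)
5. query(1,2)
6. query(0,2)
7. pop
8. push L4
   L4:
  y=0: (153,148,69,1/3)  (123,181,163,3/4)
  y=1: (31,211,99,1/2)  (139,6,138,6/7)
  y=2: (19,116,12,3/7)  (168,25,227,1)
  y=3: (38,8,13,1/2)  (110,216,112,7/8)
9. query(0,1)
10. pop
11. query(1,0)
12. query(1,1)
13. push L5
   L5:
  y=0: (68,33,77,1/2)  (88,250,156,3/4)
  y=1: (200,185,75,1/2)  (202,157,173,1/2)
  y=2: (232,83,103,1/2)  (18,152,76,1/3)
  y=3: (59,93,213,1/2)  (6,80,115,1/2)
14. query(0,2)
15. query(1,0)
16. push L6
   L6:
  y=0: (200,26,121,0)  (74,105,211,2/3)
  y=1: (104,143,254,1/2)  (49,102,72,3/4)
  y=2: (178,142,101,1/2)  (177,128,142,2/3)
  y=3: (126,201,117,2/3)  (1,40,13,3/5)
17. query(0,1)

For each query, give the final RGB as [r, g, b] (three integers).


(1,2) stack=L1,L2; from [0,0,0]:
after L1 α=0: [0, 0, 0]
after L2 α=1/8: [65/8, 13/2, 5/2]
rounded: [8, 6, 2]

at x=1,y=2 over L1,L2,L3:
L1 α=0: [0, 0, 0]
L2 α=1/8: [65/8, 13/2, 5/2]
L3 α=1/8: [1719/64, 521/16, 469/16]
= [27, 33, 29]

at x=0,y=2 over L1,L2,L3:
after L1 α=3/4: [393/4, 87, 48]
after L2 α=1/3: [257/2, 353/3, 191/3]
after L3 α=1/2: [527/4, 725/6, 247/3]
→ [132, 121, 82]

(0,1) stack=L1,L2,L4; from [0,0,0]:
L1 α=1/4: [31/4, 41, 15/4]
L2 α=1/2: [635/8, 167/2, 663/8]
L4 α=1/2: [883/16, 589/4, 1455/16]
→ [55, 147, 91]

(1,0) stack=L1,L2; from [0,0,0]:
L1 α=1/3: [59, 61/3, 116/3]
L2 α=1/2: [129, 263/3, 779/6]
→ [129, 88, 130]

at x=1,y=1 over L1,L2:
L1 α=1/3: [115/3, 148/3, 136/3]
L2 α=4/7: [187/7, 976/7, 320/7]
rounded: [27, 139, 46]

query (0,2) [L1,L2,L5] — begin 0,0,0
+L1 (α=3/4) → [393/4, 87, 48]
+L2 (α=1/3) → [257/2, 353/3, 191/3]
+L5 (α=1/2) → [721/4, 301/3, 250/3]
= [180, 100, 83]

(1,0) stack=L1,L2,L5; from [0,0,0]:
+L1 (α=1/3) → [59, 61/3, 116/3]
+L2 (α=1/2) → [129, 263/3, 779/6]
+L5 (α=3/4) → [393/4, 2513/12, 3587/24]
rounded: [98, 209, 149]

(0,1) stack=L1,L2,L5,L6; from [0,0,0]:
L1 α=1/4: [31/4, 41, 15/4]
L2 α=1/2: [635/8, 167/2, 663/8]
L5 α=1/2: [2235/16, 537/4, 1263/16]
L6 α=1/2: [3899/32, 1109/8, 5327/32]
= [122, 139, 166]


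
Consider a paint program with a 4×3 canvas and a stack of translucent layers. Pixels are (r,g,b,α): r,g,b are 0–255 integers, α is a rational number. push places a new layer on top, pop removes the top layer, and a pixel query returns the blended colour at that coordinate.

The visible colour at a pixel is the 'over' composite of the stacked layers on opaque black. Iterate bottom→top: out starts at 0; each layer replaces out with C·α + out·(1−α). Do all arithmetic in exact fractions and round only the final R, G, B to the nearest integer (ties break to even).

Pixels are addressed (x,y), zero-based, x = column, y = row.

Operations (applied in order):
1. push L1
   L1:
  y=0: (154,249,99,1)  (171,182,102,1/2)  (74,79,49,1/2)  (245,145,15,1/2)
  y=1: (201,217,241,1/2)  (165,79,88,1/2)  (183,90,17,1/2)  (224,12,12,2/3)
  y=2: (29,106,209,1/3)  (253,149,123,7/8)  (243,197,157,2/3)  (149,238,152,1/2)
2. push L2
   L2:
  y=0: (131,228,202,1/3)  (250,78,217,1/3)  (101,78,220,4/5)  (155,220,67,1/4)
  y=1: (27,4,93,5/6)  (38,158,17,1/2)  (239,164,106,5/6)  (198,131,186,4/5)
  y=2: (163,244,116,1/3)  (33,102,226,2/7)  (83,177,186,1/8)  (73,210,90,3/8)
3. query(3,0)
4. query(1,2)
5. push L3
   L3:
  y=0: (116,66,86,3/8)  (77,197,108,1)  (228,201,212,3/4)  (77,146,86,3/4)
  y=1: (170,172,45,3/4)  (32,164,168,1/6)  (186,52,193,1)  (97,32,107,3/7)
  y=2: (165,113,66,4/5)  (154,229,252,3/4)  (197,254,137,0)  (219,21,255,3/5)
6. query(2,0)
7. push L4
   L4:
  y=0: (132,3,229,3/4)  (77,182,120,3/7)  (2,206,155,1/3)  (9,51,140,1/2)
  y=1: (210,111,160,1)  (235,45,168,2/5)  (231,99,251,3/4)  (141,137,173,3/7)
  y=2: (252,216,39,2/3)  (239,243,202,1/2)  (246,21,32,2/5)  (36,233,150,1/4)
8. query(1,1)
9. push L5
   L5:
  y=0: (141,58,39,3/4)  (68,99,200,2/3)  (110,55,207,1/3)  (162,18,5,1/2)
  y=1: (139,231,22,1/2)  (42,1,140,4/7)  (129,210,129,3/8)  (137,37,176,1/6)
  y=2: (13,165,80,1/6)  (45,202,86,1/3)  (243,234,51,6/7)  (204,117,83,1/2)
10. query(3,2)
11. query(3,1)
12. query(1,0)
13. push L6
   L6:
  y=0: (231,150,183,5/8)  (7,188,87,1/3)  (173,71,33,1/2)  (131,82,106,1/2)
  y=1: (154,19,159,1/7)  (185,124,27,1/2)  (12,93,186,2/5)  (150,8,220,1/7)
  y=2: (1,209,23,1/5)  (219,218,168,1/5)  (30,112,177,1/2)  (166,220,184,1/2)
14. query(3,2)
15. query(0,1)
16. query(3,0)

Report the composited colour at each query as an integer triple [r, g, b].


at x=3,y=0 over L1,L2:
L1 α=1/2: [245/2, 145/2, 15/2]
L2 α=1/4: [1045/8, 875/8, 179/8]
= [131, 109, 22]

query (1,2) [L1,L2] — begin 0,0,0
after L1 α=7/8: [1771/8, 1043/8, 861/8]
after L2 α=2/7: [9383/56, 6847/56, 7921/56]
rounded: [168, 122, 141]

(2,0) stack=L1,L2,L3; from [0,0,0]:
+L1 (α=1/2) → [37, 79/2, 49/2]
+L2 (α=4/5) → [441/5, 703/10, 1809/10]
+L3 (α=3/4) → [3861/20, 6733/40, 8169/40]
→ [193, 168, 204]

(1,1) stack=L1,L2,L3,L4; from [0,0,0]:
after L1 α=1/2: [165/2, 79/2, 44]
after L2 α=1/2: [241/4, 395/4, 61/2]
after L3 α=1/6: [1333/24, 877/8, 641/12]
after L4 α=2/5: [5093/40, 3351/40, 397/4]
→ [127, 84, 99]

(3,2) stack=L1,L2,L3,L4,L5; from [0,0,0]:
after L1 α=1/2: [149/2, 119, 76]
after L2 α=3/8: [1183/16, 1225/8, 325/4]
after L3 α=3/5: [6439/40, 1477/20, 371/2]
after L4 α=1/4: [20757/160, 9091/80, 1413/8]
after L5 α=1/2: [53397/320, 18451/160, 2077/16]
→ [167, 115, 130]

(3,1) stack=L1,L2,L3,L4,L5; from [0,0,0]:
+L1 (α=2/3) → [448/3, 8, 8]
+L2 (α=4/5) → [2824/15, 532/5, 752/5]
+L3 (α=3/7) → [15661/105, 2608/35, 659/5]
+L4 (α=3/7) → [107059/735, 24817/245, 5231/35]
+L5 (α=1/6) → [63599/441, 13315/147, 6463/42]
→ [144, 91, 154]

query (1,0) [L1,L2,L3,L4,L5] — begin 0,0,0
+L1 (α=1/2) → [171/2, 91, 51]
+L2 (α=1/3) → [421/3, 260/3, 319/3]
+L3 (α=1) → [77, 197, 108]
+L4 (α=3/7) → [77, 1334/7, 792/7]
+L5 (α=2/3) → [71, 2720/21, 3592/21]
rounded: [71, 130, 171]

at x=3,y=2 over L1,L2,L3,L4,L5,L6:
after L1 α=1/2: [149/2, 119, 76]
after L2 α=3/8: [1183/16, 1225/8, 325/4]
after L3 α=3/5: [6439/40, 1477/20, 371/2]
after L4 α=1/4: [20757/160, 9091/80, 1413/8]
after L5 α=1/2: [53397/320, 18451/160, 2077/16]
after L6 α=1/2: [106517/640, 53651/320, 5021/32]
→ [166, 168, 157]

(0,1) stack=L1,L2,L3,L4,L5,L6; from [0,0,0]:
L1 α=1/2: [201/2, 217/2, 241/2]
L2 α=5/6: [157/4, 257/12, 1171/12]
L3 α=3/4: [2197/16, 6449/48, 2791/48]
L4 α=1: [210, 111, 160]
L5 α=1/2: [349/2, 171, 91]
L6 α=1/7: [1201/7, 1045/7, 705/7]
= [172, 149, 101]

(3,0) stack=L1,L2,L3,L4,L5,L6; from [0,0,0]:
after L1 α=1/2: [245/2, 145/2, 15/2]
after L2 α=1/4: [1045/8, 875/8, 179/8]
after L3 α=3/4: [2893/32, 4379/32, 2243/32]
after L4 α=1/2: [3181/64, 6011/64, 6723/64]
after L5 α=1/2: [13549/128, 7163/128, 7043/128]
after L6 α=1/2: [30317/256, 17659/256, 20611/256]
rounded: [118, 69, 81]
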